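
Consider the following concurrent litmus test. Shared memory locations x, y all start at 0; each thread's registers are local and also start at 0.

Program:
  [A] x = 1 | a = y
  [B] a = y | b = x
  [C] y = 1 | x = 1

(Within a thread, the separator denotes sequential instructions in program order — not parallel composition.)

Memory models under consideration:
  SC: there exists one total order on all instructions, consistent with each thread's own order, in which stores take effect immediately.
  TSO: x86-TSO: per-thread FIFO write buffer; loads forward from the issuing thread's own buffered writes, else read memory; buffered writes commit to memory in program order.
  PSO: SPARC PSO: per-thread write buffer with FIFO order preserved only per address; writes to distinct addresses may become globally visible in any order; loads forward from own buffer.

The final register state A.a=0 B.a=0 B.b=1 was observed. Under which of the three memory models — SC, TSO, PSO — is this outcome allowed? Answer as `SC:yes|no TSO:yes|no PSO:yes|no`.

outcome vector order: (A.a,B.a,B.b)
SC: 7 outcomes — {(0,0,0) (0,0,1) (0,1,1) (1,0,0) (1,0,1) (1,1,0) (1,1,1)}
TSO: 8 outcomes — {(0,0,0) (0,0,1) (0,1,0) (0,1,1) (1,0,0) (1,0,1) (1,1,0) (1,1,1)}
PSO: 8 outcomes — {(0,0,0) (0,0,1) (0,1,0) (0,1,1) (1,0,0) (1,0,1) (1,1,0) (1,1,1)}
target (0,0,1) ∈ {SC,TSO,PSO}

SC:yes TSO:yes PSO:yes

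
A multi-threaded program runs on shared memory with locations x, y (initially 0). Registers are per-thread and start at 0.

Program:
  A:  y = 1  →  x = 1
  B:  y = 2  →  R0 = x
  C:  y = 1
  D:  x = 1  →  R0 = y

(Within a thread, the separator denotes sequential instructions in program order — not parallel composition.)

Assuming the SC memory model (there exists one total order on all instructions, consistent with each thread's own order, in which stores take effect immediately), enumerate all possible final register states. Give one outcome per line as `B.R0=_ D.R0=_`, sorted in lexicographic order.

B.R0=0 D.R0=1
B.R0=0 D.R0=2
B.R0=1 D.R0=0
B.R0=1 D.R0=1
B.R0=1 D.R0=2

outcome vector order: (B.R0,D.R0)
|SC outcomes| = 5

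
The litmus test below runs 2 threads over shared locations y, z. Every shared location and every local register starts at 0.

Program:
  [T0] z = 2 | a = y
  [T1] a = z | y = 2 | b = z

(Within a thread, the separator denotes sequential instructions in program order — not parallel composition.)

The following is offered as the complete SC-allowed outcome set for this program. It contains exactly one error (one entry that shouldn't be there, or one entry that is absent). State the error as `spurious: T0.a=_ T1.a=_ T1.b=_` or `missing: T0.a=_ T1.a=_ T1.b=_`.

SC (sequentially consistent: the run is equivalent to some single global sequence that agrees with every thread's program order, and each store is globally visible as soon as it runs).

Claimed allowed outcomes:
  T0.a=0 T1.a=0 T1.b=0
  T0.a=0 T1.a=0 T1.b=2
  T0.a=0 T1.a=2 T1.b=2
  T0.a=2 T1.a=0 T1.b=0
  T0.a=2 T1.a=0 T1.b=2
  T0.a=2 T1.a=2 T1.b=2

spurious: T0.a=0 T1.a=0 T1.b=0

outcome vector order: (T0.a,T1.a,T1.b)
SC: 5 outcomes — {0/0/2; 0/2/2; 2/0/0; 2/0/2; 2/2/2}
claimed∖SC = {0/0/0}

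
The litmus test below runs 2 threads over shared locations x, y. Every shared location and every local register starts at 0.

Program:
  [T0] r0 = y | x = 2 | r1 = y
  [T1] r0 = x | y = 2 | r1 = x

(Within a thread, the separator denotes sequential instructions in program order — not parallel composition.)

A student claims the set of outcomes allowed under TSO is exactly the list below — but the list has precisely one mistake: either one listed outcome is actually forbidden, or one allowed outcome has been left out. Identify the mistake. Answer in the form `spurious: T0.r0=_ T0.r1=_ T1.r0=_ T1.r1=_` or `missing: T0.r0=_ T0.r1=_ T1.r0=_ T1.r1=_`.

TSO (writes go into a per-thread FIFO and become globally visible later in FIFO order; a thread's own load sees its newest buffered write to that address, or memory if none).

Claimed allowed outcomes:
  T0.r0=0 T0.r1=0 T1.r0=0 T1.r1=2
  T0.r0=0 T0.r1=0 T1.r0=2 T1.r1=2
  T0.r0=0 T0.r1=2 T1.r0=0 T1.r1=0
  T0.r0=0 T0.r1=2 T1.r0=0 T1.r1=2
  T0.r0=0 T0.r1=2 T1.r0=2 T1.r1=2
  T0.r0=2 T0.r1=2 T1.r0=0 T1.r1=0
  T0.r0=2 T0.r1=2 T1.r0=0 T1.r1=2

missing: T0.r0=0 T0.r1=0 T1.r0=0 T1.r1=0

outcome vector order: (T0.r0,T0.r1,T1.r0,T1.r1)
under TSO → 0000 0002 0022 0200 0202 0222 2200 2202
TSO∖claimed = {0000}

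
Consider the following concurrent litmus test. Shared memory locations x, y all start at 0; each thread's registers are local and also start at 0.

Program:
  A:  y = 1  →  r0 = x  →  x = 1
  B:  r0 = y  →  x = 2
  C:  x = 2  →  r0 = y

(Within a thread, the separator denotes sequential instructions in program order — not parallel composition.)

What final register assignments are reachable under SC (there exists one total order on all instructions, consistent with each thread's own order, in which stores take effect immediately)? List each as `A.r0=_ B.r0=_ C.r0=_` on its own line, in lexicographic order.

outcome vector order: (A.r0,B.r0,C.r0)
|SC outcomes| = 6

A.r0=0 B.r0=0 C.r0=1
A.r0=0 B.r0=1 C.r0=1
A.r0=2 B.r0=0 C.r0=0
A.r0=2 B.r0=0 C.r0=1
A.r0=2 B.r0=1 C.r0=0
A.r0=2 B.r0=1 C.r0=1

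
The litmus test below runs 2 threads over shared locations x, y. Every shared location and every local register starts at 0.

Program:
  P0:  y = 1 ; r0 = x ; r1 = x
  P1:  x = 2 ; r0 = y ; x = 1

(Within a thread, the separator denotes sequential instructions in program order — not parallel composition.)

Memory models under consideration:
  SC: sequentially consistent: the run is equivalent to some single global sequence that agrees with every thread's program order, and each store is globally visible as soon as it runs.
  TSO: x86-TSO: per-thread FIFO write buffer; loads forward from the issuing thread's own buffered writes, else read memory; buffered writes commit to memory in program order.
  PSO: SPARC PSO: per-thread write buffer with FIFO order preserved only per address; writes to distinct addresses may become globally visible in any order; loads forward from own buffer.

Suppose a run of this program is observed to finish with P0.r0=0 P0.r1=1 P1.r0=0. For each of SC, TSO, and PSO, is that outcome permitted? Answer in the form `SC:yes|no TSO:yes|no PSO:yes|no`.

SC:no TSO:yes PSO:yes

outcome vector order: (P0.r0,P0.r1,P1.r0)
SC (9): 001 011 021 110 111 210 211 220 221
TSO (12): 000 001 010 011 020 021 110 111 210 211 220 221
PSO (12): 000 001 010 011 020 021 110 111 210 211 220 221
target 010 ∈ {TSO,PSO}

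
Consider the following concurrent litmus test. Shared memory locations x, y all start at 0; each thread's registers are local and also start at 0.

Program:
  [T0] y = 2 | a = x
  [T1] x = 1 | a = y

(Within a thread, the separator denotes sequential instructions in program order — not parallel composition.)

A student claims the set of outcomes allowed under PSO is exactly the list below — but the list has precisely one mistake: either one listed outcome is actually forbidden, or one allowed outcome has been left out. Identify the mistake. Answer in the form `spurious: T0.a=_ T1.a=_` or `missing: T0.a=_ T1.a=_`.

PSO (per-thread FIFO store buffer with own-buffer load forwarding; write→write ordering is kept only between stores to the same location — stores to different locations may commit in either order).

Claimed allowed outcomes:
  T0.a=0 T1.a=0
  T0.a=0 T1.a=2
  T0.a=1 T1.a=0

missing: T0.a=1 T1.a=2

outcome vector order: (T0.a,T1.a)
PSO (4): (0,0), (0,2), (1,0), (1,2)
PSO∖claimed = {(1,2)}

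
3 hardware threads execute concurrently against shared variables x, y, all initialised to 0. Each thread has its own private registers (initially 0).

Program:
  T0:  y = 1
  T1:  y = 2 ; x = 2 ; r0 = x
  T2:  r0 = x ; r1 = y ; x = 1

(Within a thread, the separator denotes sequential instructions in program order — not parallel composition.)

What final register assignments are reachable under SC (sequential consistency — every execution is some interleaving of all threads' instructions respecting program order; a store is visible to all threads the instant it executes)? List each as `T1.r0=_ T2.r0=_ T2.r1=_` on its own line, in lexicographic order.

outcome vector order: (T1.r0,T2.r0,T2.r1)
|SC outcomes| = 10

T1.r0=1 T2.r0=0 T2.r1=0
T1.r0=1 T2.r0=0 T2.r1=1
T1.r0=1 T2.r0=0 T2.r1=2
T1.r0=1 T2.r0=2 T2.r1=1
T1.r0=1 T2.r0=2 T2.r1=2
T1.r0=2 T2.r0=0 T2.r1=0
T1.r0=2 T2.r0=0 T2.r1=1
T1.r0=2 T2.r0=0 T2.r1=2
T1.r0=2 T2.r0=2 T2.r1=1
T1.r0=2 T2.r0=2 T2.r1=2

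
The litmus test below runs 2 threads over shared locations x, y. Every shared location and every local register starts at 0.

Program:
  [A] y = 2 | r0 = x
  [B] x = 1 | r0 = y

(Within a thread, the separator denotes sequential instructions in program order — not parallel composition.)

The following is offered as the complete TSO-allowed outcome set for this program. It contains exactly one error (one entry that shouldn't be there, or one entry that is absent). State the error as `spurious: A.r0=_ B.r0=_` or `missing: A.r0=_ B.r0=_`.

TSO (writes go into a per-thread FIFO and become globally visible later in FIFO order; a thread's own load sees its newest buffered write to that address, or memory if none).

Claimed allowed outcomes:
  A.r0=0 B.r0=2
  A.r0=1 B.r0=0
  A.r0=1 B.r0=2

outcome vector order: (A.r0,B.r0)
under TSO → 00; 02; 10; 12
TSO∖claimed = {00}

missing: A.r0=0 B.r0=0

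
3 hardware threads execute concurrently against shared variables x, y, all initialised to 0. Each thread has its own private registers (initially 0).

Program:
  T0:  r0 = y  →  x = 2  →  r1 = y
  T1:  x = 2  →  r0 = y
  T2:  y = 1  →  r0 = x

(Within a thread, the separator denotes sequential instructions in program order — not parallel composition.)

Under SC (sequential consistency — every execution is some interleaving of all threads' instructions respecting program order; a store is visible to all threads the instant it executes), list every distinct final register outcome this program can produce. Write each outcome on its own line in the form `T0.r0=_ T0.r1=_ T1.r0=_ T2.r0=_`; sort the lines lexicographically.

outcome vector order: (T0.r0,T0.r1,T1.r0,T2.r0)
|SC outcomes| = 8

T0.r0=0 T0.r1=0 T1.r0=0 T2.r0=2
T0.r0=0 T0.r1=0 T1.r0=1 T2.r0=2
T0.r0=0 T0.r1=1 T1.r0=0 T2.r0=2
T0.r0=0 T0.r1=1 T1.r0=1 T2.r0=0
T0.r0=0 T0.r1=1 T1.r0=1 T2.r0=2
T0.r0=1 T0.r1=1 T1.r0=0 T2.r0=2
T0.r0=1 T0.r1=1 T1.r0=1 T2.r0=0
T0.r0=1 T0.r1=1 T1.r0=1 T2.r0=2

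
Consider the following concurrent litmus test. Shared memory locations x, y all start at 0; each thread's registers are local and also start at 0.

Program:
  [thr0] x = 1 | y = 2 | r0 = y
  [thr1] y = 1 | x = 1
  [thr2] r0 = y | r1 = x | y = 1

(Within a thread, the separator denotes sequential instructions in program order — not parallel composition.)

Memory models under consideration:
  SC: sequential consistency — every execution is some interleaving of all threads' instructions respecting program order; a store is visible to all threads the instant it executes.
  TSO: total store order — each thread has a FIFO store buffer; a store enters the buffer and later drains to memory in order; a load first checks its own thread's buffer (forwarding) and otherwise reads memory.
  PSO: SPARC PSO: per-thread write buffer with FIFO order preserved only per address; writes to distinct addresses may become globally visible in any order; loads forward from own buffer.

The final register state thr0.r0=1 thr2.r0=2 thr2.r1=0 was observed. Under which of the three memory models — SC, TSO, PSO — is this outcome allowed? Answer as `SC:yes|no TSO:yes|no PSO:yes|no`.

outcome vector order: (thr0.r0,thr2.r0,thr2.r1)
SC (10): <1 0 0> <1 0 1> <1 1 0> <1 1 1> <1 2 1> <2 0 0> <2 0 1> <2 1 0> <2 1 1> <2 2 1>
TSO (10): <1 0 0> <1 0 1> <1 1 0> <1 1 1> <1 2 1> <2 0 0> <2 0 1> <2 1 0> <2 1 1> <2 2 1>
PSO (12): <1 0 0> <1 0 1> <1 1 0> <1 1 1> <1 2 0> <1 2 1> <2 0 0> <2 0 1> <2 1 0> <2 1 1> <2 2 0> <2 2 1>
target <1 2 0> ∈ {PSO}

SC:no TSO:no PSO:yes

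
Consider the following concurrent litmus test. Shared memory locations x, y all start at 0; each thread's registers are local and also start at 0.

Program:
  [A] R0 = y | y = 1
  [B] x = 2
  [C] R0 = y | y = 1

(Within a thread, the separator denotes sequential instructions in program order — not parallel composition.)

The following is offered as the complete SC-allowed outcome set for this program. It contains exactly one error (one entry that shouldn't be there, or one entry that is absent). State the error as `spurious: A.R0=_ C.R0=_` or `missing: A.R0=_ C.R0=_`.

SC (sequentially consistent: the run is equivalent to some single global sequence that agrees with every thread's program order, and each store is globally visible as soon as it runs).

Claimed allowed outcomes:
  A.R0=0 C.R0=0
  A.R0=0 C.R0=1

outcome vector order: (A.R0,C.R0)
SC: 3 outcomes — {0/0 0/1 1/0}
SC∖claimed = {1/0}

missing: A.R0=1 C.R0=0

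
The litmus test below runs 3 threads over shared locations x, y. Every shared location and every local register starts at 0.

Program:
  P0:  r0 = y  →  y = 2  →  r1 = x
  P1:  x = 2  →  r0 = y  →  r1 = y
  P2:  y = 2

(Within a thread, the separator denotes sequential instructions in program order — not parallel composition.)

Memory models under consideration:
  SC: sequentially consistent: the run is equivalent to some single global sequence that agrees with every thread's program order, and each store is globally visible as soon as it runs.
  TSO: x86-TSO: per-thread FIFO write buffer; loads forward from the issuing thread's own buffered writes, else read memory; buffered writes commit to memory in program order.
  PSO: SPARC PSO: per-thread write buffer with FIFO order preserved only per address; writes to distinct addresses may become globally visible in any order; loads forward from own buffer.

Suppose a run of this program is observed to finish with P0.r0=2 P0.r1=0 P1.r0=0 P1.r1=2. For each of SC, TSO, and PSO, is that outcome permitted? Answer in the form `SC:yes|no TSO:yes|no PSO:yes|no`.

outcome vector order: (P0.r0,P0.r1,P1.r0,P1.r1)
under SC → (0,0,2,2); (0,2,0,0); (0,2,0,2); (0,2,2,2); (2,0,2,2); (2,2,0,0); (2,2,0,2); (2,2,2,2)
under TSO → (0,0,0,0); (0,0,0,2); (0,0,2,2); (0,2,0,0); (0,2,0,2); (0,2,2,2); (2,0,0,0); (2,0,0,2); (2,0,2,2); (2,2,0,0); (2,2,0,2); (2,2,2,2)
under PSO → (0,0,0,0); (0,0,0,2); (0,0,2,2); (0,2,0,0); (0,2,0,2); (0,2,2,2); (2,0,0,0); (2,0,0,2); (2,0,2,2); (2,2,0,0); (2,2,0,2); (2,2,2,2)
target (2,0,0,2) ∈ {TSO,PSO}

SC:no TSO:yes PSO:yes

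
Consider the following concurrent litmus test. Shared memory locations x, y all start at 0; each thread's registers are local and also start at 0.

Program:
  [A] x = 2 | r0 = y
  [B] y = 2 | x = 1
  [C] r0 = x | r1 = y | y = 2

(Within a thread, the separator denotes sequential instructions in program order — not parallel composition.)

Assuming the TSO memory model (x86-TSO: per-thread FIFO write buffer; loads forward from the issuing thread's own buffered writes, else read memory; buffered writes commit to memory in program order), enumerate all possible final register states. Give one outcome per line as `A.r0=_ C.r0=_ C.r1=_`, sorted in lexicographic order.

outcome vector order: (A.r0,C.r0,C.r1)
|TSO outcomes| = 10

A.r0=0 C.r0=0 C.r1=0
A.r0=0 C.r0=0 C.r1=2
A.r0=0 C.r0=1 C.r1=2
A.r0=0 C.r0=2 C.r1=0
A.r0=0 C.r0=2 C.r1=2
A.r0=2 C.r0=0 C.r1=0
A.r0=2 C.r0=0 C.r1=2
A.r0=2 C.r0=1 C.r1=2
A.r0=2 C.r0=2 C.r1=0
A.r0=2 C.r0=2 C.r1=2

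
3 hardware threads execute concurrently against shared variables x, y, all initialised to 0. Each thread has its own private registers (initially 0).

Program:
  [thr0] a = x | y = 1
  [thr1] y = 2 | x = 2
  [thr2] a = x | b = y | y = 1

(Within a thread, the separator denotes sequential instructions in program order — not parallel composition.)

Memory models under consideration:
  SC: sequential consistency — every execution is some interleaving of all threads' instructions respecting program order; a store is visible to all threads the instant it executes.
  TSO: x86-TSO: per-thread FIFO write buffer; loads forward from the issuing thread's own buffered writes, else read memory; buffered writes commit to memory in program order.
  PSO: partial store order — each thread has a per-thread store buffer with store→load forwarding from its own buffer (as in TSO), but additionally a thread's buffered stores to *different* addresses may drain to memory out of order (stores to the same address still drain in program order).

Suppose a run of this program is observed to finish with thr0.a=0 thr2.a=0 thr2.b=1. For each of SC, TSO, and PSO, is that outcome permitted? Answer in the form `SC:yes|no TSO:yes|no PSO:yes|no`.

SC:yes TSO:yes PSO:yes

outcome vector order: (thr0.a,thr2.a,thr2.b)
SC: 10 outcomes — {0/0/0 0/0/1 0/0/2 0/2/1 0/2/2 2/0/0 2/0/1 2/0/2 2/2/1 2/2/2}
TSO: 10 outcomes — {0/0/0 0/0/1 0/0/2 0/2/1 0/2/2 2/0/0 2/0/1 2/0/2 2/2/1 2/2/2}
PSO: 12 outcomes — {0/0/0 0/0/1 0/0/2 0/2/0 0/2/1 0/2/2 2/0/0 2/0/1 2/0/2 2/2/0 2/2/1 2/2/2}
target 0/0/1 ∈ {SC,TSO,PSO}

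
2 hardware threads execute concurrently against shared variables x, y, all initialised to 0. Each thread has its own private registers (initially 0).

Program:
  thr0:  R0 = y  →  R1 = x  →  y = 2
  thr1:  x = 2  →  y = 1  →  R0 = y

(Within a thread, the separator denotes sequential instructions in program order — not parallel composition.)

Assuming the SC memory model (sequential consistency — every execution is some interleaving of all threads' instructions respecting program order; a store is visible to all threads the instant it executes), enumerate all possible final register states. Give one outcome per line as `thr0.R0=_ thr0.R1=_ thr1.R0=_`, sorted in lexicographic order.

thr0.R0=0 thr0.R1=0 thr1.R0=1
thr0.R0=0 thr0.R1=0 thr1.R0=2
thr0.R0=0 thr0.R1=2 thr1.R0=1
thr0.R0=0 thr0.R1=2 thr1.R0=2
thr0.R0=1 thr0.R1=2 thr1.R0=1
thr0.R0=1 thr0.R1=2 thr1.R0=2

outcome vector order: (thr0.R0,thr0.R1,thr1.R0)
|SC outcomes| = 6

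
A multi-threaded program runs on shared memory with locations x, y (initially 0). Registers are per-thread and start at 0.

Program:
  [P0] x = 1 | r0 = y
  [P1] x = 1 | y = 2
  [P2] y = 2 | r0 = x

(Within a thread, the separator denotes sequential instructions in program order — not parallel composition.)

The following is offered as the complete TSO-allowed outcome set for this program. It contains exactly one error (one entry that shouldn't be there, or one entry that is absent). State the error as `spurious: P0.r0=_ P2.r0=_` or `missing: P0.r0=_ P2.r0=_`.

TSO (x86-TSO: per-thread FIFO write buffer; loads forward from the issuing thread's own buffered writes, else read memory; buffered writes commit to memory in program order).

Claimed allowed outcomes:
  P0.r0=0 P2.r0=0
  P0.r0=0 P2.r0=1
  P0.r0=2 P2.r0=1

outcome vector order: (P0.r0,P2.r0)
[TSO] allowed = {0/0 0/1 2/0 2/1}
TSO∖claimed = {2/0}

missing: P0.r0=2 P2.r0=0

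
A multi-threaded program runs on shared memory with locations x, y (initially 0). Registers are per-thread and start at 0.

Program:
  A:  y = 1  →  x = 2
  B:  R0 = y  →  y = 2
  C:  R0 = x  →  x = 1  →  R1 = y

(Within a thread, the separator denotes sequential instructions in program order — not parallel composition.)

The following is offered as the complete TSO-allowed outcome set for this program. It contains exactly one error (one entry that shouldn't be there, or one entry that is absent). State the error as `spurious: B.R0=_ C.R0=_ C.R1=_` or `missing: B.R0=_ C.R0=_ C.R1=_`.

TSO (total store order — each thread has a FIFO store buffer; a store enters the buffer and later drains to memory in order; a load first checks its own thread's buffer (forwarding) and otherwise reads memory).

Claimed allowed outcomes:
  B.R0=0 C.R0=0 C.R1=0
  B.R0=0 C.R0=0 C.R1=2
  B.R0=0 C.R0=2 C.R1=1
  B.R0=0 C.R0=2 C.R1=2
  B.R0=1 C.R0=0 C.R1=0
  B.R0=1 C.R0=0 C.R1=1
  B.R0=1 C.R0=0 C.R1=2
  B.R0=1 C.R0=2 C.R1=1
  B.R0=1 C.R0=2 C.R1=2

missing: B.R0=0 C.R0=0 C.R1=1

outcome vector order: (B.R0,C.R0,C.R1)
TSO (10): (0,0,0), (0,0,1), (0,0,2), (0,2,1), (0,2,2), (1,0,0), (1,0,1), (1,0,2), (1,2,1), (1,2,2)
TSO∖claimed = {(0,0,1)}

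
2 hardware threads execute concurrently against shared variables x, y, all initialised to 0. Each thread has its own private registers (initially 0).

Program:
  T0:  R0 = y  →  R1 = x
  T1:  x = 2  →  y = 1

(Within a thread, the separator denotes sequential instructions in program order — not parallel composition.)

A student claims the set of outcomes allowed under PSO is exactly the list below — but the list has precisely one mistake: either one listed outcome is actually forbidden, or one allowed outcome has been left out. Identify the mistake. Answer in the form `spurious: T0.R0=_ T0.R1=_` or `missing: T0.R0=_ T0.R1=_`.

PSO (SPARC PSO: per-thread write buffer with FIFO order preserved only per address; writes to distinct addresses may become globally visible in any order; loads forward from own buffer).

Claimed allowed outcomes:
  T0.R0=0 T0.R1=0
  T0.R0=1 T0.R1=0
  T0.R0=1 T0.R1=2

missing: T0.R0=0 T0.R1=2

outcome vector order: (T0.R0,T0.R1)
[PSO] allowed = {<0 0>; <0 2>; <1 0>; <1 2>}
PSO∖claimed = {<0 2>}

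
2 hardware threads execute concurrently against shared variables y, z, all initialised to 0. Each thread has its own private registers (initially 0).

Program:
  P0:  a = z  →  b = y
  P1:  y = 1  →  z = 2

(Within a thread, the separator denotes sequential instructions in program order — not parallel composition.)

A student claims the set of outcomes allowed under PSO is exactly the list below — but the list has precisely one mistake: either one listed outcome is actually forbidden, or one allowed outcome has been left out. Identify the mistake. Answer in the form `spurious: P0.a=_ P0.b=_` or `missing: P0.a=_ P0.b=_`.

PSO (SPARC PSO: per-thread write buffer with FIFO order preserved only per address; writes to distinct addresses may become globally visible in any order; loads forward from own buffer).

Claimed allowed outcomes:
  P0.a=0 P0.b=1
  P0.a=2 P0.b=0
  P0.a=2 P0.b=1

outcome vector order: (P0.a,P0.b)
PSO (4): 0/0 0/1 2/0 2/1
PSO∖claimed = {0/0}

missing: P0.a=0 P0.b=0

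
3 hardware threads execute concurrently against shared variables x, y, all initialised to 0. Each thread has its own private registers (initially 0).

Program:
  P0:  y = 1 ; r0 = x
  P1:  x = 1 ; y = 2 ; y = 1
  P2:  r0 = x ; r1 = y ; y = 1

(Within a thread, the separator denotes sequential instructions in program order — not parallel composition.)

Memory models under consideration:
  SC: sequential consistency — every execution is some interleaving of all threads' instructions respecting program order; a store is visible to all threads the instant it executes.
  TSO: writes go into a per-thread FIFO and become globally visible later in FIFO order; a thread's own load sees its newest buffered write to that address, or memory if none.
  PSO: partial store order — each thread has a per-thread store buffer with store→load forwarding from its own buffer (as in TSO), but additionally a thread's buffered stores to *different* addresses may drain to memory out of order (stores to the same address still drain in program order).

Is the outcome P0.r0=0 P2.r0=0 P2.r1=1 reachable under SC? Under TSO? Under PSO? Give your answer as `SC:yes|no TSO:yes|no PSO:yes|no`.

outcome vector order: (P0.r0,P2.r0,P2.r1)
SC (11): 0/0/0; 0/0/1; 0/0/2; 0/1/1; 0/1/2; 1/0/0; 1/0/1; 1/0/2; 1/1/0; 1/1/1; 1/1/2
TSO (12): 0/0/0; 0/0/1; 0/0/2; 0/1/0; 0/1/1; 0/1/2; 1/0/0; 1/0/1; 1/0/2; 1/1/0; 1/1/1; 1/1/2
PSO (12): 0/0/0; 0/0/1; 0/0/2; 0/1/0; 0/1/1; 0/1/2; 1/0/0; 1/0/1; 1/0/2; 1/1/0; 1/1/1; 1/1/2
target 0/0/1 ∈ {SC,TSO,PSO}

SC:yes TSO:yes PSO:yes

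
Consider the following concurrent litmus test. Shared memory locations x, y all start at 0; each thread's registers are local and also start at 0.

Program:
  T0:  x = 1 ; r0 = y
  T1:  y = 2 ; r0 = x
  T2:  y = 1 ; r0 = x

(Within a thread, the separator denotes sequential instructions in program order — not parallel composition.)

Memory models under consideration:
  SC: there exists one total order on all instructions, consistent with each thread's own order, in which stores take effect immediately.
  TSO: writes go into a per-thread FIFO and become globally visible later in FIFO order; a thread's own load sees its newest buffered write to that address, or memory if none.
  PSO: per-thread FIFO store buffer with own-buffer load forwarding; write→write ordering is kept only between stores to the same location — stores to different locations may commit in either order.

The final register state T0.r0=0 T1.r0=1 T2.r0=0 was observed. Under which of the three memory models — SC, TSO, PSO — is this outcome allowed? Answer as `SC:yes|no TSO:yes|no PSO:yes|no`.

outcome vector order: (T0.r0,T1.r0,T2.r0)
SC: 9 outcomes — {0/1/1; 1/0/0; 1/0/1; 1/1/0; 1/1/1; 2/0/0; 2/0/1; 2/1/0; 2/1/1}
TSO: 12 outcomes — {0/0/0; 0/0/1; 0/1/0; 0/1/1; 1/0/0; 1/0/1; 1/1/0; 1/1/1; 2/0/0; 2/0/1; 2/1/0; 2/1/1}
PSO: 12 outcomes — {0/0/0; 0/0/1; 0/1/0; 0/1/1; 1/0/0; 1/0/1; 1/1/0; 1/1/1; 2/0/0; 2/0/1; 2/1/0; 2/1/1}
target 0/1/0 ∈ {TSO,PSO}

SC:no TSO:yes PSO:yes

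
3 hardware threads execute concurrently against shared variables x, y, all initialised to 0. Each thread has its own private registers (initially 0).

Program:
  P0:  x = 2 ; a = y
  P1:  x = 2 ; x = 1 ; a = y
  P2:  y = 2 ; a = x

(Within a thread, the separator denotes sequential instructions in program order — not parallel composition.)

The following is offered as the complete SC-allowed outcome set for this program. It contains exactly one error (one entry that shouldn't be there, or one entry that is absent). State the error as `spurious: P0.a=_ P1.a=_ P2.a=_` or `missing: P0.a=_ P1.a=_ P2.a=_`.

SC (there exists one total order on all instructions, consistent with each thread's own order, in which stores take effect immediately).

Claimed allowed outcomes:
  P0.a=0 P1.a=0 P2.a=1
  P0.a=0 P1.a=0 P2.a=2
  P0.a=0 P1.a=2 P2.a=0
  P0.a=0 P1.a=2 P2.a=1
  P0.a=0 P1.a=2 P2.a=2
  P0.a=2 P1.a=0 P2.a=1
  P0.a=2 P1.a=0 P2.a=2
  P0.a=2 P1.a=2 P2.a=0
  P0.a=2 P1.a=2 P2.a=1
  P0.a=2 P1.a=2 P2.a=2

spurious: P0.a=0 P1.a=2 P2.a=0

outcome vector order: (P0.a,P1.a,P2.a)
SC: 9 outcomes — {<0 0 1> <0 0 2> <0 2 1> <0 2 2> <2 0 1> <2 0 2> <2 2 0> <2 2 1> <2 2 2>}
claimed∖SC = {<0 2 0>}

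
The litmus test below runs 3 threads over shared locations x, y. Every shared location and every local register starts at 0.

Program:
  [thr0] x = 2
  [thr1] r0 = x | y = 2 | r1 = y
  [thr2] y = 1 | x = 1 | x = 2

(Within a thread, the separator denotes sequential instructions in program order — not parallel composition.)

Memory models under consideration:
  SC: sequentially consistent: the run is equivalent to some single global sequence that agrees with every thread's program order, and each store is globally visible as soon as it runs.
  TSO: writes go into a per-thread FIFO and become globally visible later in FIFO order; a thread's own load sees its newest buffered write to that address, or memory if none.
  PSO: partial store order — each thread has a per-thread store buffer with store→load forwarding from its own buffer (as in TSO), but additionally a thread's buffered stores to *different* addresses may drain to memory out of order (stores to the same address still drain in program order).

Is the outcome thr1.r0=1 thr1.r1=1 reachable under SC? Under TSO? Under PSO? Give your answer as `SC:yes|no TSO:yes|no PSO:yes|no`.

outcome vector order: (thr1.r0,thr1.r1)
SC: 5 outcomes — {0/1; 0/2; 1/2; 2/1; 2/2}
TSO: 5 outcomes — {0/1; 0/2; 1/2; 2/1; 2/2}
PSO: 6 outcomes — {0/1; 0/2; 1/1; 1/2; 2/1; 2/2}
target 1/1 ∈ {PSO}

SC:no TSO:no PSO:yes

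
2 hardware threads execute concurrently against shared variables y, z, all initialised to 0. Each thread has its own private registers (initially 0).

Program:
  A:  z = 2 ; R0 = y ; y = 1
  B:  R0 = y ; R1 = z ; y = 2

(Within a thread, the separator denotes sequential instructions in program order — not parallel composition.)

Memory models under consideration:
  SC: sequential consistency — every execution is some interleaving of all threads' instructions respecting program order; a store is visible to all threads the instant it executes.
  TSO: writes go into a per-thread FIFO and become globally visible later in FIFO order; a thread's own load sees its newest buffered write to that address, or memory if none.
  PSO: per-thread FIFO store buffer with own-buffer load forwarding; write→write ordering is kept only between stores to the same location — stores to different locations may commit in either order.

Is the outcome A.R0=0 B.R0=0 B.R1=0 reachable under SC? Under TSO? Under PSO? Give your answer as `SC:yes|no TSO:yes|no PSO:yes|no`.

outcome vector order: (A.R0,B.R0,B.R1)
SC: 5 outcomes — {<0 0 0> <0 0 2> <0 1 2> <2 0 0> <2 0 2>}
TSO: 5 outcomes — {<0 0 0> <0 0 2> <0 1 2> <2 0 0> <2 0 2>}
PSO: 6 outcomes — {<0 0 0> <0 0 2> <0 1 0> <0 1 2> <2 0 0> <2 0 2>}
target <0 0 0> ∈ {SC,TSO,PSO}

SC:yes TSO:yes PSO:yes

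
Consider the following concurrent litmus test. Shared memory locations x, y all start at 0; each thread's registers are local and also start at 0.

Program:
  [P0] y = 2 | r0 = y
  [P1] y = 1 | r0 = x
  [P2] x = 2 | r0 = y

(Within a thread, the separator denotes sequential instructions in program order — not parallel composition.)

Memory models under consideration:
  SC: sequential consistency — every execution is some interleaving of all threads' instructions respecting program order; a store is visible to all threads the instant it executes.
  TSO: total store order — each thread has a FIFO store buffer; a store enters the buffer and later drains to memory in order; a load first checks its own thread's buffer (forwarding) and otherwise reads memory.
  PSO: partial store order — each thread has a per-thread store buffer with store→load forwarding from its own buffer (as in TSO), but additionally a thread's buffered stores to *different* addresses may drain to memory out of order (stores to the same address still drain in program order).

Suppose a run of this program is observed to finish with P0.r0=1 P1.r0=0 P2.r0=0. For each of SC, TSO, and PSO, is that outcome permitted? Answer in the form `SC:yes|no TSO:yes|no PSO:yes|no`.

outcome vector order: (P0.r0,P1.r0,P2.r0)
under SC → <1 0 1> <1 2 0> <1 2 1> <1 2 2> <2 0 1> <2 0 2> <2 2 0> <2 2 1> <2 2 2>
under TSO → <1 0 0> <1 0 1> <1 0 2> <1 2 0> <1 2 1> <1 2 2> <2 0 0> <2 0 1> <2 0 2> <2 2 0> <2 2 1> <2 2 2>
under PSO → <1 0 0> <1 0 1> <1 0 2> <1 2 0> <1 2 1> <1 2 2> <2 0 0> <2 0 1> <2 0 2> <2 2 0> <2 2 1> <2 2 2>
target <1 0 0> ∈ {TSO,PSO}

SC:no TSO:yes PSO:yes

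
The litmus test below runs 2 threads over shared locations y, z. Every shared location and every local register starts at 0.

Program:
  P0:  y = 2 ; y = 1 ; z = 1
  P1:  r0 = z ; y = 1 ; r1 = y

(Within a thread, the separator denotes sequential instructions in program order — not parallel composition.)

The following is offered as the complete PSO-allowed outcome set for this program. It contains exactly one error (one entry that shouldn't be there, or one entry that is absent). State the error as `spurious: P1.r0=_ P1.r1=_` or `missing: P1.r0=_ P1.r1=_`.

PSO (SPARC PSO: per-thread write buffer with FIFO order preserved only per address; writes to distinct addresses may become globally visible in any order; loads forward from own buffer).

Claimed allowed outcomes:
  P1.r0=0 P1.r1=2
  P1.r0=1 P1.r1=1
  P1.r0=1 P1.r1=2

missing: P1.r0=0 P1.r1=1

outcome vector order: (P1.r0,P1.r1)
PSO: 4 outcomes — {<0 1> <0 2> <1 1> <1 2>}
PSO∖claimed = {<0 1>}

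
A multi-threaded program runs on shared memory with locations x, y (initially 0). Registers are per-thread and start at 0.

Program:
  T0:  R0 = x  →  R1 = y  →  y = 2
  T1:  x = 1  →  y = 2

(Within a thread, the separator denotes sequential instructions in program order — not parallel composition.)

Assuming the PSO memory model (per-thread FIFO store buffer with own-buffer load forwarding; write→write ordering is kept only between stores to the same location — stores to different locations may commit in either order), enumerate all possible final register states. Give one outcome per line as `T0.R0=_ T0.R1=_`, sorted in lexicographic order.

outcome vector order: (T0.R0,T0.R1)
|PSO outcomes| = 4

T0.R0=0 T0.R1=0
T0.R0=0 T0.R1=2
T0.R0=1 T0.R1=0
T0.R0=1 T0.R1=2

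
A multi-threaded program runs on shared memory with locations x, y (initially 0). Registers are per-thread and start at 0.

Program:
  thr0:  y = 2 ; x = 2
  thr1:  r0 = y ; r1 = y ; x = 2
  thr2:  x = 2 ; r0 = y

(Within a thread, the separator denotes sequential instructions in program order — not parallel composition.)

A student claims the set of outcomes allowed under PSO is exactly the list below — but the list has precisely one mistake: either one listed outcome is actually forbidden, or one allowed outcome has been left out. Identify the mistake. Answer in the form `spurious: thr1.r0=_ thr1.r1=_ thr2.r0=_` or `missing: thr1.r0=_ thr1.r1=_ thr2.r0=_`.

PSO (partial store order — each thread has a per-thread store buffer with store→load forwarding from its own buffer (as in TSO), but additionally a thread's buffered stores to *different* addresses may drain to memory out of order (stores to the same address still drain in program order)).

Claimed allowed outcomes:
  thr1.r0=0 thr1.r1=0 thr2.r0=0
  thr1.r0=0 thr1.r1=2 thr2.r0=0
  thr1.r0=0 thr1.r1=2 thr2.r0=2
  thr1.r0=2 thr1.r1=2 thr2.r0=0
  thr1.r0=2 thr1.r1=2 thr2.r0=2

outcome vector order: (thr1.r0,thr1.r1,thr2.r0)
PSO (6): 0/0/0, 0/0/2, 0/2/0, 0/2/2, 2/2/0, 2/2/2
PSO∖claimed = {0/0/2}

missing: thr1.r0=0 thr1.r1=0 thr2.r0=2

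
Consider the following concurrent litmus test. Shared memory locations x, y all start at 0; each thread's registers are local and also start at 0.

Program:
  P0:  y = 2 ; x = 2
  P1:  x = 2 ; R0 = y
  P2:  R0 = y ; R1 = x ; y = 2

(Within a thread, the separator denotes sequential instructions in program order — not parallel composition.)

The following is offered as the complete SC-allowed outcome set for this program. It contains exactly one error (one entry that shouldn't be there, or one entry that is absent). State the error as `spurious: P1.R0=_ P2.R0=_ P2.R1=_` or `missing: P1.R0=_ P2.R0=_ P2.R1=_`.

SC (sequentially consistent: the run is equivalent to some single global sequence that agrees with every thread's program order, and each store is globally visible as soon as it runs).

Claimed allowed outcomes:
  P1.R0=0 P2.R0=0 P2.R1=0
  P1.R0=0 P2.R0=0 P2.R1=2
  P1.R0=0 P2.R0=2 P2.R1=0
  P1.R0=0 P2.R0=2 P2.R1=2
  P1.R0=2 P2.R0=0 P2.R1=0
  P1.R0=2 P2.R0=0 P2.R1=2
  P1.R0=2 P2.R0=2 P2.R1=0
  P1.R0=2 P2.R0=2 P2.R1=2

outcome vector order: (P1.R0,P2.R0,P2.R1)
SC: 7 outcomes — {0/0/0; 0/0/2; 0/2/2; 2/0/0; 2/0/2; 2/2/0; 2/2/2}
claimed∖SC = {0/2/0}

spurious: P1.R0=0 P2.R0=2 P2.R1=0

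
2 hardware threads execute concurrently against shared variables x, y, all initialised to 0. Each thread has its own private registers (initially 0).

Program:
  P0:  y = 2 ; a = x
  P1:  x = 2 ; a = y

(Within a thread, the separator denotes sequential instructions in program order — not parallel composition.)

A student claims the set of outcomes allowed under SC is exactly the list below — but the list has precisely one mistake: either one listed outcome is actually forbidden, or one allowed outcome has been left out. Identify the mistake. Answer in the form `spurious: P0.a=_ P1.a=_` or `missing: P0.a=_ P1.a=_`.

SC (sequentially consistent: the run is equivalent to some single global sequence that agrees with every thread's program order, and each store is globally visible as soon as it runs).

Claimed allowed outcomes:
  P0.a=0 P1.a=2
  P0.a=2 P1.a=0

outcome vector order: (P0.a,P1.a)
SC (3): 02; 20; 22
SC∖claimed = {22}

missing: P0.a=2 P1.a=2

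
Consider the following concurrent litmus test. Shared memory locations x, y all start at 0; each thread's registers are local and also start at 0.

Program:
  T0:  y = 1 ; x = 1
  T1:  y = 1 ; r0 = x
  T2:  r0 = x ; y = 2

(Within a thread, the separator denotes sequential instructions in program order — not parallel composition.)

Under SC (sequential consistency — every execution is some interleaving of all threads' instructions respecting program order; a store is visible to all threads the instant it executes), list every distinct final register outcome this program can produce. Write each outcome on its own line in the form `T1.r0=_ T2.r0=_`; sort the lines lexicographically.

outcome vector order: (T1.r0,T2.r0)
|SC outcomes| = 4

T1.r0=0 T2.r0=0
T1.r0=0 T2.r0=1
T1.r0=1 T2.r0=0
T1.r0=1 T2.r0=1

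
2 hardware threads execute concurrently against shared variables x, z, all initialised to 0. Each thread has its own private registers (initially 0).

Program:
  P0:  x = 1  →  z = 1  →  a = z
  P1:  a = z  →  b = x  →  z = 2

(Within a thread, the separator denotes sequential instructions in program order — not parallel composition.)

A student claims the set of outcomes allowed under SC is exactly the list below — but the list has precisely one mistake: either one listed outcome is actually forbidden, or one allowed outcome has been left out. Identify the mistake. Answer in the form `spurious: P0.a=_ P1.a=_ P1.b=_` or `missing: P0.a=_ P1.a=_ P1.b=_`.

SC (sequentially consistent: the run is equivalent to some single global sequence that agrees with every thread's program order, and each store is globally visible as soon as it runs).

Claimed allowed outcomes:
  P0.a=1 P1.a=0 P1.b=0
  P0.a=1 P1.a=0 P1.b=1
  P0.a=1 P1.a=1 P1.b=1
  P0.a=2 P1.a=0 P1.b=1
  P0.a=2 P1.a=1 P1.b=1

missing: P0.a=2 P1.a=0 P1.b=0

outcome vector order: (P0.a,P1.a,P1.b)
under SC → (1,0,0); (1,0,1); (1,1,1); (2,0,0); (2,0,1); (2,1,1)
SC∖claimed = {(2,0,0)}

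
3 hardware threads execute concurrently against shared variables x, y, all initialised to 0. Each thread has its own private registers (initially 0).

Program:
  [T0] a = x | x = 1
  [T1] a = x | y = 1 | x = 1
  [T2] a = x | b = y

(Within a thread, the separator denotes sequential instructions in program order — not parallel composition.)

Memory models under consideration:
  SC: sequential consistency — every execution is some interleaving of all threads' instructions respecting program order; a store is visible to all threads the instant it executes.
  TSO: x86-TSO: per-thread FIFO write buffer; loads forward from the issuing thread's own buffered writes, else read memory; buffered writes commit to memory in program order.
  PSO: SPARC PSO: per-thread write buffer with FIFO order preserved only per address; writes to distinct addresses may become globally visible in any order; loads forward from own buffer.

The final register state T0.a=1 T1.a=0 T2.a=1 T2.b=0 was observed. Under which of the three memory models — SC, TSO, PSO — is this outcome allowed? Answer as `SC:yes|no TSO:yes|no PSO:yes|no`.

SC:no TSO:no PSO:yes

outcome vector order: (T0.a,T1.a,T2.a,T2.b)
SC (11): 0/0/0/0; 0/0/0/1; 0/0/1/0; 0/0/1/1; 0/1/0/0; 0/1/0/1; 0/1/1/0; 0/1/1/1; 1/0/0/0; 1/0/0/1; 1/0/1/1
TSO (11): 0/0/0/0; 0/0/0/1; 0/0/1/0; 0/0/1/1; 0/1/0/0; 0/1/0/1; 0/1/1/0; 0/1/1/1; 1/0/0/0; 1/0/0/1; 1/0/1/1
PSO (12): 0/0/0/0; 0/0/0/1; 0/0/1/0; 0/0/1/1; 0/1/0/0; 0/1/0/1; 0/1/1/0; 0/1/1/1; 1/0/0/0; 1/0/0/1; 1/0/1/0; 1/0/1/1
target 1/0/1/0 ∈ {PSO}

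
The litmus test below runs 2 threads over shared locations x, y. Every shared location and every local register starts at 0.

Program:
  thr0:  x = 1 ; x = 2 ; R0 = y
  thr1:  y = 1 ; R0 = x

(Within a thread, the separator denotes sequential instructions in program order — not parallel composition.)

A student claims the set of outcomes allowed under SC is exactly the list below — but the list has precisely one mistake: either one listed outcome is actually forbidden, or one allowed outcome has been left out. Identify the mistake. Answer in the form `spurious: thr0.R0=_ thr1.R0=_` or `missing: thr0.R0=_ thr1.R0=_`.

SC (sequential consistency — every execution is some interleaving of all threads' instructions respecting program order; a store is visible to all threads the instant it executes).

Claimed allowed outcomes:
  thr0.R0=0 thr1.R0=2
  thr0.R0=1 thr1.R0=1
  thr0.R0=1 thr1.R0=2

missing: thr0.R0=1 thr1.R0=0

outcome vector order: (thr0.R0,thr1.R0)
under SC → 02 10 11 12
SC∖claimed = {10}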